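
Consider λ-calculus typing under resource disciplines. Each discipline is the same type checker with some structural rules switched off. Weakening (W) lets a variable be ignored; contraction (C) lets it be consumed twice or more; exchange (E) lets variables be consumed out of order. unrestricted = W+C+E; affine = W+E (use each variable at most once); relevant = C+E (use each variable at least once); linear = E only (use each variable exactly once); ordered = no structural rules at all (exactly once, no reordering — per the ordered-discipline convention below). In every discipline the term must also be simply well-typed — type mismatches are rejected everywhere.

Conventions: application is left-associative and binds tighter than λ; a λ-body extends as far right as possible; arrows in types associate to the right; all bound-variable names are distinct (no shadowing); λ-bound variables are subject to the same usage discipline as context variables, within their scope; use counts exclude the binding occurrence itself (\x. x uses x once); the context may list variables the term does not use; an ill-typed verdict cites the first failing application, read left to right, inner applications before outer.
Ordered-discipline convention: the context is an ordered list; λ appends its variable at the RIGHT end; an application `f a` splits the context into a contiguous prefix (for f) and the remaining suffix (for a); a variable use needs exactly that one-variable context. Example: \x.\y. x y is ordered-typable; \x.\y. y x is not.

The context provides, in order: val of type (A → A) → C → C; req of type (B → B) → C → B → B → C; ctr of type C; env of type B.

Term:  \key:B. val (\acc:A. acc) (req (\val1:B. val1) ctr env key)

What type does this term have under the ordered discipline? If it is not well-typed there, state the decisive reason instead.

term : B → C
variable uses: val=1, req=1, ctr=1, env=1, key (λ-bound)=1, acc (λ-bound)=1, val1 (λ-bound)=1
use order (left to right): val, acc, req, val1, ctr, env, key
typing: the term checks, with type B → C
across the five disciplines: ordered ✓, linear ✓, affine ✓, relevant ✓, unrestricted ✓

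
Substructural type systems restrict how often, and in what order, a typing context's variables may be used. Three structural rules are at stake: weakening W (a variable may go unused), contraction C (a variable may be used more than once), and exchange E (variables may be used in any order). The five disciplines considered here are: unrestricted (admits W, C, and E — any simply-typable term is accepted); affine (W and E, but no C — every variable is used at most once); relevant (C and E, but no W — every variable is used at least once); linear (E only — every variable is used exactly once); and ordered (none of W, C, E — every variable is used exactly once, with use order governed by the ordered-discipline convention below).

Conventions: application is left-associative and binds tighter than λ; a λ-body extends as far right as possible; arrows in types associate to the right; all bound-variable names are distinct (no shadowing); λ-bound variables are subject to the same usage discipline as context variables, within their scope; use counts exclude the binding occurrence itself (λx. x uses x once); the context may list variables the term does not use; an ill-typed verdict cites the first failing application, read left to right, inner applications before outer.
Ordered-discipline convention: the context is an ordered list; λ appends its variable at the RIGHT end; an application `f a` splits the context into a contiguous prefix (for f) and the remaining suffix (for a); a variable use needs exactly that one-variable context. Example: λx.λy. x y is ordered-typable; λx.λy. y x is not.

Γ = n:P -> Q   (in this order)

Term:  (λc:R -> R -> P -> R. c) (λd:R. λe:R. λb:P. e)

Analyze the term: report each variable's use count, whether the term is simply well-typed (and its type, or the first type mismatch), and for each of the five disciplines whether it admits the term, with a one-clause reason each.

variable uses: n: 0×, c (λ-bound): 1×, d (λ-bound): 0×, e (λ-bound): 1×, b (λ-bound): 0×
order of uses: c, e
typing: well-typed at R -> R -> P -> R
ordered: ✗, n, d, b left unused
linear: ✗, n, d, b left unused
affine: ✓, none of n, c, d, e, b used more than once
relevant: ✗, n, d, b left unused
unrestricted: ✓, simply typable at R -> R -> P -> R; W, C, E all held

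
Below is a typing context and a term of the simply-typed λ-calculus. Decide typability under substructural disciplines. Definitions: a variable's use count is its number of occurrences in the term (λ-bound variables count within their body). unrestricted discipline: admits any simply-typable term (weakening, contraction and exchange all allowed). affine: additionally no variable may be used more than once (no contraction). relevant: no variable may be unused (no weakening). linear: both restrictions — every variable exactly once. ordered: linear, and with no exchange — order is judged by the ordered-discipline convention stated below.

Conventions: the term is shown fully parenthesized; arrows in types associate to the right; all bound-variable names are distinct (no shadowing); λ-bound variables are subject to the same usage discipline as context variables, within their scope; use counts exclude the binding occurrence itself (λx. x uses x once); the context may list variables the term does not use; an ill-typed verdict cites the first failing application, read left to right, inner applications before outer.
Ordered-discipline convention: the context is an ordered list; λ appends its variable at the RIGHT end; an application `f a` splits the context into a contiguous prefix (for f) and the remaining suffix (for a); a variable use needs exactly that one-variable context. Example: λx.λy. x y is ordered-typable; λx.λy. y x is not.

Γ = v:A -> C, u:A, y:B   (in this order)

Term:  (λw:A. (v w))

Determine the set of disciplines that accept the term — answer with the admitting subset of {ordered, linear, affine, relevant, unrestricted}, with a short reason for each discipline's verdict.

accepted by: affine, unrestricted
variable uses: v: 1×; u: 0×; y: 0×; w [bound]: 1×
order of uses: v, w
typing: ✓ — A -> C
ordered: ✗ — unused: u, y — weakening required
linear: ✗ — unused: u, y — weakening required
affine: ✓ — v, u, y, w: no repeats, contraction unneeded
relevant: ✗ — unused: u, y — weakening required
unrestricted: ✓ — well-typed at A -> C; no restrictions here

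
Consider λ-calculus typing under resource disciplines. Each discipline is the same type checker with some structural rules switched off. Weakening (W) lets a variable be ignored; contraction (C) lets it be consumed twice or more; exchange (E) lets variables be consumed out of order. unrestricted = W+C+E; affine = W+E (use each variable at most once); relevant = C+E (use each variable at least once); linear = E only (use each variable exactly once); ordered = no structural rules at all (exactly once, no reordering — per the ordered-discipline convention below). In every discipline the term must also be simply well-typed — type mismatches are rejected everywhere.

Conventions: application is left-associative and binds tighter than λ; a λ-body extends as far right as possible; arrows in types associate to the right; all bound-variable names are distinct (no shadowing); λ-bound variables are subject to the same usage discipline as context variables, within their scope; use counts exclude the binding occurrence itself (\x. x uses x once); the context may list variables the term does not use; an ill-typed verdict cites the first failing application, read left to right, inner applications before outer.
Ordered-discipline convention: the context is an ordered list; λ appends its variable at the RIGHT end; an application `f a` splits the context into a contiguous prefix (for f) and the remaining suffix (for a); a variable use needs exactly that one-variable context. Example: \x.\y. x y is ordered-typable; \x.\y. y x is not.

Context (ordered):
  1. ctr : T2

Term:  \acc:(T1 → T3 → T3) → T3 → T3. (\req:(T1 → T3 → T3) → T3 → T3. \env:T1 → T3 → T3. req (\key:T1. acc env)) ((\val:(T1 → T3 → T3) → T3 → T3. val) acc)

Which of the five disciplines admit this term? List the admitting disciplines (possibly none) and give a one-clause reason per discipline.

admitting disciplines: unrestricted
counts: ctr=0, acc [bound]=2, req [bound]=1, env [bound]=1, key [bound]=0, val [bound]=1
uses in reading order: req, acc, env, val, acc
typing: ✓ — ((T1 → T3 → T3) → T3 → T3) → (T1 → T3 → T3) → T3 → T3
ordered: ✗ — acc ×2 used more than once (contraction); ctr, key never used (weakening)
linear: ✗ — acc ×2 used more than once (contraction); ctr, key never used (weakening)
affine: ✗ — acc ×2 used more than once (contraction)
relevant: ✗ — ctr, key never used (weakening)
unrestricted: ✓ — simply typable at ((T1 → T3 → T3) → T3 → T3) → (T1 → T3 → T3) → T3 → T3; W, C, E all held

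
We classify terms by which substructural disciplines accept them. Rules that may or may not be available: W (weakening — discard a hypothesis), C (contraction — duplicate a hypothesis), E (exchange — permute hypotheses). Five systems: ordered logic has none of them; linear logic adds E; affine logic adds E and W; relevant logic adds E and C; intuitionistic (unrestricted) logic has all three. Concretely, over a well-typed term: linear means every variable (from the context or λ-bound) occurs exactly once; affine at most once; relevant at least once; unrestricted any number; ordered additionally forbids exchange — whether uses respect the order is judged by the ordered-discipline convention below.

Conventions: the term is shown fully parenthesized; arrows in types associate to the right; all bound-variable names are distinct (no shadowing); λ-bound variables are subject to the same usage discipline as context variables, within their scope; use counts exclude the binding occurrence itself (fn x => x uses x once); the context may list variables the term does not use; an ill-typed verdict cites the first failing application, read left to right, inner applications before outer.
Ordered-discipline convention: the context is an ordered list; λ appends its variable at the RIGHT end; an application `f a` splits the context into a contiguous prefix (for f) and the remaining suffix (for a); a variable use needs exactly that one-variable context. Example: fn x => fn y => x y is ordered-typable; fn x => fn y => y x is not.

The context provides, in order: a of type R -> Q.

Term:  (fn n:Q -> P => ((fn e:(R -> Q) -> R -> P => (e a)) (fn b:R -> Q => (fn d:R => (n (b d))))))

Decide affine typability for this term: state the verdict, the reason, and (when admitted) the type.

yes — at most one use each (a, n, e, b, d); term : (Q -> P) -> R -> P
variable uses: a ×1, n [bound] ×1, e [bound] ×1, b [bound] ×1, d [bound] ×1
use order (left to right): e, a, n, b, d
typing: well-typed — term : (Q -> P) -> R -> P
per-discipline verdicts: ordered ✗ | linear ✓ | affine ✓ | relevant ✓ | unrestricted ✓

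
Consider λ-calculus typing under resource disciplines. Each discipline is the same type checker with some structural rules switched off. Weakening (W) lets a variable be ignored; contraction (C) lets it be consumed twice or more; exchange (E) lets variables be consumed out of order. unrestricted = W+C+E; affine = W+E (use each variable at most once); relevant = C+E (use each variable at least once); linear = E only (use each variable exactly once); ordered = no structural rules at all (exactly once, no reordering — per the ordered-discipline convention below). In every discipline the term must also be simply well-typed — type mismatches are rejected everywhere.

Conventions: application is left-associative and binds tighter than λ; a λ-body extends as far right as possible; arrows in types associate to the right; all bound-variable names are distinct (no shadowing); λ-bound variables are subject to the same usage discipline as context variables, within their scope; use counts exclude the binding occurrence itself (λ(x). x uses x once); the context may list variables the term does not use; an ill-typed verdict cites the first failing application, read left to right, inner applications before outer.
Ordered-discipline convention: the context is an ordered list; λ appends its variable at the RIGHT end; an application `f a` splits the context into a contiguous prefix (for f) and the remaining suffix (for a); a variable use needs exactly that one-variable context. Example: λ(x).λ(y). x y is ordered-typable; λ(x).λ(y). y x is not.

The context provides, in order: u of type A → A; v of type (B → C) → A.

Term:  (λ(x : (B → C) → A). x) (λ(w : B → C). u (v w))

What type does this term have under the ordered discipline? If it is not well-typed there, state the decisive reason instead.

term : (B → C) → A
usage: u: 1×; v: 1×; x [bound]: 1×; w [bound]: 1×
order of uses: x, u, v, w
typing: well-typed at (B → C) → A
summary: ordered ✓ | linear ✓ | affine ✓ | relevant ✓ | unrestricted ✓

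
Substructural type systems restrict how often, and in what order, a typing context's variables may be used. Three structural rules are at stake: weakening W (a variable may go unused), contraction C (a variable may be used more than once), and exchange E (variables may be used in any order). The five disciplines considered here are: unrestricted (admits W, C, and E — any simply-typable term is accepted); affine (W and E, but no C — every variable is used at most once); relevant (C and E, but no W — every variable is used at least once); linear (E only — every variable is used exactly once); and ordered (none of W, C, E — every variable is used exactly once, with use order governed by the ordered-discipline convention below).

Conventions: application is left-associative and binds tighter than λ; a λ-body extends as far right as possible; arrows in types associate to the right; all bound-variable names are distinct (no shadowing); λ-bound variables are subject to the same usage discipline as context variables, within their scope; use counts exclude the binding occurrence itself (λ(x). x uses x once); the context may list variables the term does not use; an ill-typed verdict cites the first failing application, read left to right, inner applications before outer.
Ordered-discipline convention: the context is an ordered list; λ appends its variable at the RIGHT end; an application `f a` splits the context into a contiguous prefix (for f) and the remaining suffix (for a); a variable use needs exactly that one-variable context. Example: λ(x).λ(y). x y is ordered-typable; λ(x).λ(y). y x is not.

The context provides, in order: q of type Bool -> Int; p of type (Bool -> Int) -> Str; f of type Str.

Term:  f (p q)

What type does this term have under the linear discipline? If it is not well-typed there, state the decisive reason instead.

not well-typed under linear — a type mismatch blocks all five
counts: q ×1; p ×1; f ×1
order of uses: f, p, q
typing: ill-typed: can't apply a value of type Str
all disciplines: ordered ✗; linear ✗; affine ✗; relevant ✗; unrestricted ✗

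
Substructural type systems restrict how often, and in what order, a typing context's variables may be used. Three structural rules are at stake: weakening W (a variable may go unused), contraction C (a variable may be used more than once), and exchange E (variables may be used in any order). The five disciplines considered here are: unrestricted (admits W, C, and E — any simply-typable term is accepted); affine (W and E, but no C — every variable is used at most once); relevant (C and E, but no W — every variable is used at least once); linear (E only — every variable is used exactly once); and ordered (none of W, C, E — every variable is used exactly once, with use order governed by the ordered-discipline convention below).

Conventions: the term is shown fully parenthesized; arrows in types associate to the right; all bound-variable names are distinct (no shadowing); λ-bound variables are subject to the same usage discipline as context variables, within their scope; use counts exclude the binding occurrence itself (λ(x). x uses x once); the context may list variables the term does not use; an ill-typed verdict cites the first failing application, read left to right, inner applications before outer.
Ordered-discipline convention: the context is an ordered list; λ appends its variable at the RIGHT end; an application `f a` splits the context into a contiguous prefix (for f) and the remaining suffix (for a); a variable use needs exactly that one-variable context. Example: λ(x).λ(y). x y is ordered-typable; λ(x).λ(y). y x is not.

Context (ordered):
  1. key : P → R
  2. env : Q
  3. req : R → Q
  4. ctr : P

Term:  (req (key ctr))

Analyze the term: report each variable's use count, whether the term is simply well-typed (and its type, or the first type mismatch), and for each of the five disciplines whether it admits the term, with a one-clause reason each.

variable uses: key: 1×, env: 0×, req: 1×, ctr: 1×
use order (left to right): req, key, ctr
typing: ✓ — Q
ordered: ✗, env left unused
linear: ✗, env left unused
affine: ✓, none of key, env, req, ctr used more than once
relevant: ✗, env left unused
unrestricted: ✓, well-typed at Q; no restrictions here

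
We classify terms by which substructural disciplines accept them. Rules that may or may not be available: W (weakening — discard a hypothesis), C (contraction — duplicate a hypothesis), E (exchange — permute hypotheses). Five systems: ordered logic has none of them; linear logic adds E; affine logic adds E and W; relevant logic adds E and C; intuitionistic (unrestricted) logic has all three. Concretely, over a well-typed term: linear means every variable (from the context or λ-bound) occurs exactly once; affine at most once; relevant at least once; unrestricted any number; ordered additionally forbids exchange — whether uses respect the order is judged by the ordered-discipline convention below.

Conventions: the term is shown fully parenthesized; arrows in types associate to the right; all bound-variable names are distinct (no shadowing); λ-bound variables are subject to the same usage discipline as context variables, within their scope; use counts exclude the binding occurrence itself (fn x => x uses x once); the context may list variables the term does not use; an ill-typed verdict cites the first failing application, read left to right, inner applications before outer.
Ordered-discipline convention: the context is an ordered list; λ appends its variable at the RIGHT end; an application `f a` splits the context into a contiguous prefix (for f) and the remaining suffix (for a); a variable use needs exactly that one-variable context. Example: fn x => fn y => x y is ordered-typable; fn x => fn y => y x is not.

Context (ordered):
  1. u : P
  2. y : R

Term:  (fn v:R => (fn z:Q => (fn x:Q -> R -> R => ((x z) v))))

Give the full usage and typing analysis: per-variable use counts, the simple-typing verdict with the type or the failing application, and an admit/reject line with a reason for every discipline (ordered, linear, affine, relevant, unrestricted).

usage: u ×0, y ×0, v [bound] ×1, z [bound] ×1, x [bound] ×1
uses in reading order: x, z, v
typing: well-typed at R -> Q -> (Q -> R -> R) -> R
ordered ✗ (unused: u, y — weakening required)
linear ✗ (unused: u, y — weakening required)
affine ✓ (u, y, v, z, x: no repeats, contraction unneeded)
relevant ✗ (unused: u, y — weakening required)
unrestricted ✓ (well-typed at R -> Q -> (Q -> R -> R) -> R; no restrictions here)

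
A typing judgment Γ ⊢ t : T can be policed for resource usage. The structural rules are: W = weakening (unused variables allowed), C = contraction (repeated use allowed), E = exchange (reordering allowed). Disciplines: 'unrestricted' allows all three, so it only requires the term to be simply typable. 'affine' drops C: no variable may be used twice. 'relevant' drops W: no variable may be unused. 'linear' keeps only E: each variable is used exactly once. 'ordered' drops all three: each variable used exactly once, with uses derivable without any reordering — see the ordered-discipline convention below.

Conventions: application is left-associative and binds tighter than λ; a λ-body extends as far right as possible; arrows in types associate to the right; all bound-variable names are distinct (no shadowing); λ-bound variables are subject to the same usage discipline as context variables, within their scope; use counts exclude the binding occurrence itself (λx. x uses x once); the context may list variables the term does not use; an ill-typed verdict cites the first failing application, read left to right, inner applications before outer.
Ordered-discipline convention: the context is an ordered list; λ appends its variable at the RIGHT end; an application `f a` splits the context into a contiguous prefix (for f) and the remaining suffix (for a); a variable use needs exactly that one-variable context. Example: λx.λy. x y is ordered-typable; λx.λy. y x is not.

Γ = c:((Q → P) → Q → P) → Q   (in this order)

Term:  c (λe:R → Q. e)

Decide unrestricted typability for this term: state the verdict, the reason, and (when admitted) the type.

no — a type mismatch blocks all five
usage: c: 1×; e (λ-bound): 1×
left-to-right use order: c, e
typing: ill-typed: an application expects (Q → P) → Q → P but receives (R → Q) → R → Q
per-discipline verdicts: ordered ✗ | linear ✗ | affine ✗ | relevant ✗ | unrestricted ✗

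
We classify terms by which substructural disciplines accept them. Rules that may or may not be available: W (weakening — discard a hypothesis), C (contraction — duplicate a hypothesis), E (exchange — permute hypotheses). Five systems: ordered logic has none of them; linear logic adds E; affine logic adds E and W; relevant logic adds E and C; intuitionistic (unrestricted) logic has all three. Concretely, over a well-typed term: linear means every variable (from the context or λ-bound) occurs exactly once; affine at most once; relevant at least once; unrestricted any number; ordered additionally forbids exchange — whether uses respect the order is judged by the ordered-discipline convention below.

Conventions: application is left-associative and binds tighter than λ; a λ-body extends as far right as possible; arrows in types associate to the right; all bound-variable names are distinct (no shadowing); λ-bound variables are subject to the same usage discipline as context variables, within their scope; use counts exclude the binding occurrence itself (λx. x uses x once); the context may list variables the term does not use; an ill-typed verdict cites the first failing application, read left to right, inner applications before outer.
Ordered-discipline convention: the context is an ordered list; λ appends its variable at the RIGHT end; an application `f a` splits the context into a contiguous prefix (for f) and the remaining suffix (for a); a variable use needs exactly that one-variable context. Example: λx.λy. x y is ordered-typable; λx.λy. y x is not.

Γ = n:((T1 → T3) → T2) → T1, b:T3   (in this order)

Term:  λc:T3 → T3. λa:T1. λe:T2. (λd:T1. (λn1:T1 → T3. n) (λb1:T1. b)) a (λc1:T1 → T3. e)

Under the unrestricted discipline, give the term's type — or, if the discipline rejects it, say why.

term : (T3 → T3) → T1 → T2 → T1
use counts: n: 1×; b: 1×; c (bound): 0×; a (bound): 1×; e (bound): 1×; d (bound): 0×; n1 (bound): 0×; b1 (bound): 0×; c1 (bound): 0×
use order (left to right): n, b, a, e
typing: ✓ — (T3 → T3) → T1 → T2 → T1
per-discipline verdicts: ordered ✗ | linear ✗ | affine ✓ | relevant ✗ | unrestricted ✓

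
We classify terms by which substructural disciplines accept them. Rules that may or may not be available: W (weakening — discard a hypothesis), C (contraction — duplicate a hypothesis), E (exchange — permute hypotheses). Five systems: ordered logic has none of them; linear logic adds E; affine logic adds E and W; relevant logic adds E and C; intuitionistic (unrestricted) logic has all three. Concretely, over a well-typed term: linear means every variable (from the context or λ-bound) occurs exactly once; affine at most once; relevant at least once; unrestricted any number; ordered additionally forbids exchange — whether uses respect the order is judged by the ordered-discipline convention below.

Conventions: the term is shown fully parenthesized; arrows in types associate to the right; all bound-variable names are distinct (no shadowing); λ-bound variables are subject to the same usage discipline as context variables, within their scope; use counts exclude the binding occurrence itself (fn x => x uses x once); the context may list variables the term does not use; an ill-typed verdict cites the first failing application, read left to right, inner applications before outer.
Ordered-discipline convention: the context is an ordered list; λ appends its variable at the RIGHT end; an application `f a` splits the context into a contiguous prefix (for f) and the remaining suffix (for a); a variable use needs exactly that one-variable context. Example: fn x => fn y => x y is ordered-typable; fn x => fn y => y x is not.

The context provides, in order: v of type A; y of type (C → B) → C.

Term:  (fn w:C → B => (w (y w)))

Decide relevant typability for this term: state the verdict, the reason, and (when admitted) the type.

no — unused: v — weakening required
usage: v: 0×; y: 1×; w (bound): 2×
use order (left to right): w, y, w
typing: well-typed — term : (C → B) → B
per-discipline verdicts: ordered ✗, linear ✗, affine ✗, relevant ✗, unrestricted ✓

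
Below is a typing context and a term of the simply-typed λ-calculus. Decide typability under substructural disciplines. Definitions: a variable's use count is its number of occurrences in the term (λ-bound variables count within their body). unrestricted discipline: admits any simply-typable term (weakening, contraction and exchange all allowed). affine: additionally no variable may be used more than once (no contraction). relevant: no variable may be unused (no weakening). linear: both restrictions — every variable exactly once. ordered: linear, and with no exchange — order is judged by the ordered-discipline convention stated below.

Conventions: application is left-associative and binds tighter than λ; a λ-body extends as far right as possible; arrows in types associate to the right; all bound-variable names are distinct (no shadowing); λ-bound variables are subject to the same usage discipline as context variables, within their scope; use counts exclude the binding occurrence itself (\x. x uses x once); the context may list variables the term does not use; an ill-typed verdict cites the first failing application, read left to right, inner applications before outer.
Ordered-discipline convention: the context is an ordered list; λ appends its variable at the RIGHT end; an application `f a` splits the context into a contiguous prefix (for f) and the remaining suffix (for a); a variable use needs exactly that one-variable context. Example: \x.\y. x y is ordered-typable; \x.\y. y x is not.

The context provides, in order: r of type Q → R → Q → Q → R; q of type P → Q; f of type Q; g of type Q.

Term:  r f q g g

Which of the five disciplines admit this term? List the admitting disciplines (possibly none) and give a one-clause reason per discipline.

admitted in: none
counts: r: 1×; q: 1×; f: 1×; g: 2×
left-to-right use order: r, f, q, g, g
typing: ill-typed: a function awaiting R gets P → Q
ordered: ✗, fails simple typing
linear: ✗, a type mismatch blocks all five
affine: ✗, the type mismatch rejects it
relevant: ✗, not simply typable
unrestricted: ✗, fails simple typing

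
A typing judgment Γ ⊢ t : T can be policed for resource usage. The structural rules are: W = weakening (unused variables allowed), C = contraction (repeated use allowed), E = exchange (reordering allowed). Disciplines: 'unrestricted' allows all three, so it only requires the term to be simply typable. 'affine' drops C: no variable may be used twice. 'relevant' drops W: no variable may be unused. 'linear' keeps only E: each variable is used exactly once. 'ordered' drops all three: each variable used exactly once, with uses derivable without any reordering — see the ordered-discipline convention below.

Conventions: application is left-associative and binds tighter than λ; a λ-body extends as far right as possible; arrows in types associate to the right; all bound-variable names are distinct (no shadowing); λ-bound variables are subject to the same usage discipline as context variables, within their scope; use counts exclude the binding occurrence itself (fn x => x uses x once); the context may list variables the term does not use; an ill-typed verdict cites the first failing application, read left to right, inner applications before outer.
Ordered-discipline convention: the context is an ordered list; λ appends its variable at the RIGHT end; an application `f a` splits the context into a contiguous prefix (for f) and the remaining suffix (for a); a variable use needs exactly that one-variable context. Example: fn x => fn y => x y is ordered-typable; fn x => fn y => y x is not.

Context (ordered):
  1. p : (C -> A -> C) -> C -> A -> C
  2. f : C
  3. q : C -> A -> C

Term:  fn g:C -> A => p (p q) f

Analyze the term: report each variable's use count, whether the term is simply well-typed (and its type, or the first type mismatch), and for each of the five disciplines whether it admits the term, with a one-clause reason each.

variable uses: p=2, f=1, q=1, g [bound]=0
use order (left to right): p, p, q, f
typing: well-typed — term : (C -> A) -> A -> C
ordered ✗ (needs contraction — p ×2; needs weakening: g unused)
linear ✗ (needs contraction — p ×2; needs weakening: g unused)
affine ✗ (needs contraction — p ×2)
relevant ✗ (needs weakening: g unused)
unrestricted ✓ (simply typable at (C -> A) -> A -> C; W, C, E all held)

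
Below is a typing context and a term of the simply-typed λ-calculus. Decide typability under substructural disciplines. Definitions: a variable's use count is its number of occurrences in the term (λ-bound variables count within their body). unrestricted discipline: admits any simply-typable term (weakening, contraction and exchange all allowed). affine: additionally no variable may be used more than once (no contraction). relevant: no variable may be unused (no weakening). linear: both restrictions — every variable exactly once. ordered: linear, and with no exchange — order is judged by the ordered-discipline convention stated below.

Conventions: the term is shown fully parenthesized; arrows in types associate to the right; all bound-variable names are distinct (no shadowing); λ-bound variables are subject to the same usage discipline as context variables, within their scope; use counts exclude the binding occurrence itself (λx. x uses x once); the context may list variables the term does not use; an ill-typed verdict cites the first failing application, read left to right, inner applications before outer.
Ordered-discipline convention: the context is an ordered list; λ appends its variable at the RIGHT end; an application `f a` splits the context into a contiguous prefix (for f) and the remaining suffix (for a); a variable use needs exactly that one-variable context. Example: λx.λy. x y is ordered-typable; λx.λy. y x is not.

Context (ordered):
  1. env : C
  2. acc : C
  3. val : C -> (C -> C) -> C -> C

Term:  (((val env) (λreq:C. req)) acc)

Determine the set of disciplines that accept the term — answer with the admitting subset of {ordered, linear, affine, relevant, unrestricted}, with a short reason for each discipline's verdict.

accepted by: linear, affine, relevant, unrestricted
counts: env: 1, acc: 1, val: 1, req [bound]: 1
use order (left to right): val, env, req, acc
typing: the term checks, with type C
ordered: ✗ — needs exchange: uses follow val, env, req, acc
linear: ✓ — each of env, acc, val, req used exactly once
affine: ✓ — no duplicate uses among env, acc, val, req
relevant: ✓ — none of env, acc, val, req goes unused
unrestricted: ✓ — type-checks (C) and nothing is barred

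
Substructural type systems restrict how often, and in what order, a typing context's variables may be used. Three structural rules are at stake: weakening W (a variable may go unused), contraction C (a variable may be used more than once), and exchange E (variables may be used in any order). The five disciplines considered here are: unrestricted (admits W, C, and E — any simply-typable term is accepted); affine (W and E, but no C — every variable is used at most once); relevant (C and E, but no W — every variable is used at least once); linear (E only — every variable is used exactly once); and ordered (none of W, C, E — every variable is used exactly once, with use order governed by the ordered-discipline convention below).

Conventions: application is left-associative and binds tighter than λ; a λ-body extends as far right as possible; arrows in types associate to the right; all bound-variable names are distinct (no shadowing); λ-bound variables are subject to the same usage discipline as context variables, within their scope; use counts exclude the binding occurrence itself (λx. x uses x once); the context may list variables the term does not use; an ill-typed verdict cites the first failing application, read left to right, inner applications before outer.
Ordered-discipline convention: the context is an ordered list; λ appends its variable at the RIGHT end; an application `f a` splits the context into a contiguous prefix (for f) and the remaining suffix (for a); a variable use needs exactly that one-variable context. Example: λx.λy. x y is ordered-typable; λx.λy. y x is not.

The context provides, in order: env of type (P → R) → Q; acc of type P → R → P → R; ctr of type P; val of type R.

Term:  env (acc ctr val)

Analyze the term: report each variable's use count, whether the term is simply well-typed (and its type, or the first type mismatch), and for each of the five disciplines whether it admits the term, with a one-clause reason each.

usage: env: 1×; acc: 1×; ctr: 1×; val: 1×
use order (left to right): env, acc, ctr, val
typing: well-typed — term : Q
ordered: ✓ — env, acc, ctr, val: once each, no exchange needed
linear: ✓ — each of env, acc, ctr, val used exactly once
affine: ✓ — at most one use each (env, acc, ctr, val)
relevant: ✓ — every one of env, acc, ctr, val appears
unrestricted: ✓ — typability at Q is all that's needed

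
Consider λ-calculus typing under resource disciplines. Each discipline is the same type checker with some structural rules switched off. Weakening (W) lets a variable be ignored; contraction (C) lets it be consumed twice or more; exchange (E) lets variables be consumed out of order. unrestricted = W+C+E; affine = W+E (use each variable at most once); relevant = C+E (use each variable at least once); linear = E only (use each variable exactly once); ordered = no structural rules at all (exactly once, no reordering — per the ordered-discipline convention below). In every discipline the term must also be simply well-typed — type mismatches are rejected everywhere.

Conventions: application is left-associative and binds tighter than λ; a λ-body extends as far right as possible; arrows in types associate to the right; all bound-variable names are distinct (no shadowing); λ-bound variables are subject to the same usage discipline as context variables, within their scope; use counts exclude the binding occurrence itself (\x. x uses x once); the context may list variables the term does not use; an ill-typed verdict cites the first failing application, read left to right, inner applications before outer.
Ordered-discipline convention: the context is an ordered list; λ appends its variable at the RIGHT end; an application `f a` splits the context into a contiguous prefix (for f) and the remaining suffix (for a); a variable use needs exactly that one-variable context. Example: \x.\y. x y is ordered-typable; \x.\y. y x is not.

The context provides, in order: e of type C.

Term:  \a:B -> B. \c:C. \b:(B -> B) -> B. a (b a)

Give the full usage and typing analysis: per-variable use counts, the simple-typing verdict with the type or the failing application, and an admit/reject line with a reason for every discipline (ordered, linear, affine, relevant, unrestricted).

counts: e: 0; a [bound]: 2; c [bound]: 0; b [bound]: 1
order of uses: a, b, a
typing: ✓ — (B -> B) -> C -> ((B -> B) -> B) -> B
ordered ✗ (repeated use of a ×2; unused: e, c — weakening required)
linear ✗ (repeated use of a ×2; unused: e, c — weakening required)
affine ✗ (repeated use of a ×2)
relevant ✗ (unused: e, c — weakening required)
unrestricted ✓ (typability at (B -> B) -> C -> ((B -> B) -> B) -> B is all that's needed)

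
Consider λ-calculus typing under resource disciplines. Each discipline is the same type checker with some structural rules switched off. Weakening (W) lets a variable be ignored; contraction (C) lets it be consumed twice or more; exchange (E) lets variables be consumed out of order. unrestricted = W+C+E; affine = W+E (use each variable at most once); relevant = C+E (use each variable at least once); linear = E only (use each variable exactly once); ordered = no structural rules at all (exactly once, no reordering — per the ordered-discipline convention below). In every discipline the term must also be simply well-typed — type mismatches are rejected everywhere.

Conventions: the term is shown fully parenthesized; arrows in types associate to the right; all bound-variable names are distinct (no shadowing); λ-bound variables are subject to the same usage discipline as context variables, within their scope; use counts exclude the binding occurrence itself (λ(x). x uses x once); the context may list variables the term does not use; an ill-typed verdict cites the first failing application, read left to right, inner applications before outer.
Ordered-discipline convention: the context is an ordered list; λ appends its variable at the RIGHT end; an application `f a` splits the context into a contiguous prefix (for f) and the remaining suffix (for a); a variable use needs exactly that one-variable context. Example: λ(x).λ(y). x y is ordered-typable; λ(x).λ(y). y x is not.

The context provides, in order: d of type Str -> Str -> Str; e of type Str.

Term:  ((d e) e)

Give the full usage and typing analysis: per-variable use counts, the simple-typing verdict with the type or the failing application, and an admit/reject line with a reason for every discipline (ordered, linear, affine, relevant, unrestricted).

use counts: d: 1×, e: 2×
use order (left to right): d, e, e
typing: well-typed at Str
ordered: ✗ — uses contraction: e ×2
linear: ✗ — uses contraction: e ×2
affine: ✗ — uses contraction: e ×2
relevant: ✓ — at least one use each (d, e)
unrestricted: ✓ — typability at Str is all that's needed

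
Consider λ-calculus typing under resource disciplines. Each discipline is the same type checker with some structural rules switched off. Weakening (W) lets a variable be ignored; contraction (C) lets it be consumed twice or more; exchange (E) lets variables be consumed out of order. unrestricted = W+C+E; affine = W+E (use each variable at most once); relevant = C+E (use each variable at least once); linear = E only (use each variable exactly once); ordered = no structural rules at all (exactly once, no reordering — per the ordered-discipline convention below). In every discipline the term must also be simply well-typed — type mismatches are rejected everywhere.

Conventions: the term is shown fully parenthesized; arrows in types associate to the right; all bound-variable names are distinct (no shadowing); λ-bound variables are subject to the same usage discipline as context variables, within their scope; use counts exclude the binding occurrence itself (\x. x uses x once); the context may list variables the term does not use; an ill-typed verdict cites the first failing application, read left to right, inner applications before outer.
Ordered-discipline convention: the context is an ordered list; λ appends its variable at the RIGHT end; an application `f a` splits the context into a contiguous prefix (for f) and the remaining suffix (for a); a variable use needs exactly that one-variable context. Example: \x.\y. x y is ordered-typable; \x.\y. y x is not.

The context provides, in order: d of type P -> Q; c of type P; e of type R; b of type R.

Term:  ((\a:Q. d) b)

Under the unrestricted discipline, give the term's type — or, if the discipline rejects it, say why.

not well-typed under unrestricted — fails simple typing
use counts: d=1; c=0; e=0; b=1; a (bound)=0
uses in reading order: d, b
typing: ill-typed: an argument R mismatches the expected Q
across the five disciplines: ordered ✗ · linear ✗ · affine ✗ · relevant ✗ · unrestricted ✗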